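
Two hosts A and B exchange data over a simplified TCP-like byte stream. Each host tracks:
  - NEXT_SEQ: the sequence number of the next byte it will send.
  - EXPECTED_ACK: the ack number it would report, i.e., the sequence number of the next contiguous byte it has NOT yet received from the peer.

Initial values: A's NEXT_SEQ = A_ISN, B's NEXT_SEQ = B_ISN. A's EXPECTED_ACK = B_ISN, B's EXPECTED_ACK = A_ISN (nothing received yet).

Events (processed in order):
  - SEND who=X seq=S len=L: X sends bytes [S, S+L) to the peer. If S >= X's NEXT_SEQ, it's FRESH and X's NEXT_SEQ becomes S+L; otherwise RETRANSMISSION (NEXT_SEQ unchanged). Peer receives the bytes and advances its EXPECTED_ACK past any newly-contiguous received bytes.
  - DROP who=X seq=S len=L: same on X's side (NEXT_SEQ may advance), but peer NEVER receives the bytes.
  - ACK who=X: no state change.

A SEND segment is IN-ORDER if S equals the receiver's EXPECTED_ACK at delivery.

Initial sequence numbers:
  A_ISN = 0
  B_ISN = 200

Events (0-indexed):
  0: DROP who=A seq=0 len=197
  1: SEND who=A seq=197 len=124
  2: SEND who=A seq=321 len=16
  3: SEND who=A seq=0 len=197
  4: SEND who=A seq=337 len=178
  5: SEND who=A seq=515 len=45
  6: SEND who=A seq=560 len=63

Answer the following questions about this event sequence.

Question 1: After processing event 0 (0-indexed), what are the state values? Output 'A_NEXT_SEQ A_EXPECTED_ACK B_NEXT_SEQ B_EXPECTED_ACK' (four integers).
After event 0: A_seq=197 A_ack=200 B_seq=200 B_ack=0

197 200 200 0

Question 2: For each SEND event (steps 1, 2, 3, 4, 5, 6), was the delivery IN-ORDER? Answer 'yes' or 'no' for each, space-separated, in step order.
Step 1: SEND seq=197 -> out-of-order
Step 2: SEND seq=321 -> out-of-order
Step 3: SEND seq=0 -> in-order
Step 4: SEND seq=337 -> in-order
Step 5: SEND seq=515 -> in-order
Step 6: SEND seq=560 -> in-order

Answer: no no yes yes yes yes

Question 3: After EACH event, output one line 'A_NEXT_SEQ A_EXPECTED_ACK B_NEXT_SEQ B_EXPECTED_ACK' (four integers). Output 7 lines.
197 200 200 0
321 200 200 0
337 200 200 0
337 200 200 337
515 200 200 515
560 200 200 560
623 200 200 623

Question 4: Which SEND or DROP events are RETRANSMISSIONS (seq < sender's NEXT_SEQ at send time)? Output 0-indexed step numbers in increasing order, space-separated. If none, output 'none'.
Answer: 3

Derivation:
Step 0: DROP seq=0 -> fresh
Step 1: SEND seq=197 -> fresh
Step 2: SEND seq=321 -> fresh
Step 3: SEND seq=0 -> retransmit
Step 4: SEND seq=337 -> fresh
Step 5: SEND seq=515 -> fresh
Step 6: SEND seq=560 -> fresh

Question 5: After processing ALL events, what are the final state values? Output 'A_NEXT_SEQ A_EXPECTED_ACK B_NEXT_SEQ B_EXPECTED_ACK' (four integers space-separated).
Answer: 623 200 200 623

Derivation:
After event 0: A_seq=197 A_ack=200 B_seq=200 B_ack=0
After event 1: A_seq=321 A_ack=200 B_seq=200 B_ack=0
After event 2: A_seq=337 A_ack=200 B_seq=200 B_ack=0
After event 3: A_seq=337 A_ack=200 B_seq=200 B_ack=337
After event 4: A_seq=515 A_ack=200 B_seq=200 B_ack=515
After event 5: A_seq=560 A_ack=200 B_seq=200 B_ack=560
After event 6: A_seq=623 A_ack=200 B_seq=200 B_ack=623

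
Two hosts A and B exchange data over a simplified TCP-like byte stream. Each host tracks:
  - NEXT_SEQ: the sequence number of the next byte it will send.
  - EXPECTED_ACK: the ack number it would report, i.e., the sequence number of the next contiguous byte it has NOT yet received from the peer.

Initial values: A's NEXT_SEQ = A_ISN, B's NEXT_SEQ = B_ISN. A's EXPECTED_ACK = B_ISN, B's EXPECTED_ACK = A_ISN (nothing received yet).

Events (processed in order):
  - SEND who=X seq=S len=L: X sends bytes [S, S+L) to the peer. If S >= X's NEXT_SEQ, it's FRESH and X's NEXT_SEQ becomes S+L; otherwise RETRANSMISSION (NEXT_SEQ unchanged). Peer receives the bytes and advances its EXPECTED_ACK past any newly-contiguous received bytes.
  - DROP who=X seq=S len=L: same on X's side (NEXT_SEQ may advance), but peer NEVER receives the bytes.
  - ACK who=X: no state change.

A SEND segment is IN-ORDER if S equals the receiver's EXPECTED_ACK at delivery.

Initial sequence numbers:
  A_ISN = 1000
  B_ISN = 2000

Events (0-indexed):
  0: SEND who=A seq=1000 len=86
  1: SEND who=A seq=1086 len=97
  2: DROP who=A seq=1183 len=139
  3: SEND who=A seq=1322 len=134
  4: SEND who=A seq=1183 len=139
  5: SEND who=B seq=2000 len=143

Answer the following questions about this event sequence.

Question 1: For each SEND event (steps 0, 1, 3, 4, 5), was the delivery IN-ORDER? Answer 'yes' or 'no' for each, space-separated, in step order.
Answer: yes yes no yes yes

Derivation:
Step 0: SEND seq=1000 -> in-order
Step 1: SEND seq=1086 -> in-order
Step 3: SEND seq=1322 -> out-of-order
Step 4: SEND seq=1183 -> in-order
Step 5: SEND seq=2000 -> in-order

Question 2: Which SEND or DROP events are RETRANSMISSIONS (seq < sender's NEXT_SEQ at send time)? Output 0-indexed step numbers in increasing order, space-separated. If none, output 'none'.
Answer: 4

Derivation:
Step 0: SEND seq=1000 -> fresh
Step 1: SEND seq=1086 -> fresh
Step 2: DROP seq=1183 -> fresh
Step 3: SEND seq=1322 -> fresh
Step 4: SEND seq=1183 -> retransmit
Step 5: SEND seq=2000 -> fresh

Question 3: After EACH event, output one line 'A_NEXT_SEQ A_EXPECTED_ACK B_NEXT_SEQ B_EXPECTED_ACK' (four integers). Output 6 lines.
1086 2000 2000 1086
1183 2000 2000 1183
1322 2000 2000 1183
1456 2000 2000 1183
1456 2000 2000 1456
1456 2143 2143 1456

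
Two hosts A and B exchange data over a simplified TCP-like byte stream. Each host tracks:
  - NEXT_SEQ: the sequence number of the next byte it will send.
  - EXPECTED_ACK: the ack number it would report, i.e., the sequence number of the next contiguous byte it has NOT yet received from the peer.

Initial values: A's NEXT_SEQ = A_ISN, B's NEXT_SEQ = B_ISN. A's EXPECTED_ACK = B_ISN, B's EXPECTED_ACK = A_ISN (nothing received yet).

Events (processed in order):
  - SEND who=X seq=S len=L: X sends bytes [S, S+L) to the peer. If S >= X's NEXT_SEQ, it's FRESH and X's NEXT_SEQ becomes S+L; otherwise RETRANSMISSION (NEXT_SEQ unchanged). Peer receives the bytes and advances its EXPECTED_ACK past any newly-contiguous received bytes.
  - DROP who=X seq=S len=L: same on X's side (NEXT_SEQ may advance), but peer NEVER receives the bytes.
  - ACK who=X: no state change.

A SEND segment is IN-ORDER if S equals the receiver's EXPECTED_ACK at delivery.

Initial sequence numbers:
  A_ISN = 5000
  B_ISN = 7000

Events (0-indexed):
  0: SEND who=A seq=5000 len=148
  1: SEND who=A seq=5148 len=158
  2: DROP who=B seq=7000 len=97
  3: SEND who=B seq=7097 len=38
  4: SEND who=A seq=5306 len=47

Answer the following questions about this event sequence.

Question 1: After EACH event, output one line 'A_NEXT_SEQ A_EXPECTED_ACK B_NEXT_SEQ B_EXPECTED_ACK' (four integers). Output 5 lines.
5148 7000 7000 5148
5306 7000 7000 5306
5306 7000 7097 5306
5306 7000 7135 5306
5353 7000 7135 5353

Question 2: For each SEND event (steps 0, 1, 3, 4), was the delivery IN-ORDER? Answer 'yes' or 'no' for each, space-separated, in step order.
Step 0: SEND seq=5000 -> in-order
Step 1: SEND seq=5148 -> in-order
Step 3: SEND seq=7097 -> out-of-order
Step 4: SEND seq=5306 -> in-order

Answer: yes yes no yes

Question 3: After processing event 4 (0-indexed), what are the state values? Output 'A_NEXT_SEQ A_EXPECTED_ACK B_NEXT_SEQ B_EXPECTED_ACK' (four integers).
After event 0: A_seq=5148 A_ack=7000 B_seq=7000 B_ack=5148
After event 1: A_seq=5306 A_ack=7000 B_seq=7000 B_ack=5306
After event 2: A_seq=5306 A_ack=7000 B_seq=7097 B_ack=5306
After event 3: A_seq=5306 A_ack=7000 B_seq=7135 B_ack=5306
After event 4: A_seq=5353 A_ack=7000 B_seq=7135 B_ack=5353

5353 7000 7135 5353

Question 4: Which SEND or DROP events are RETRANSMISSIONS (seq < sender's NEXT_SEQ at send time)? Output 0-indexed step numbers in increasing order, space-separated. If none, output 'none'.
Answer: none

Derivation:
Step 0: SEND seq=5000 -> fresh
Step 1: SEND seq=5148 -> fresh
Step 2: DROP seq=7000 -> fresh
Step 3: SEND seq=7097 -> fresh
Step 4: SEND seq=5306 -> fresh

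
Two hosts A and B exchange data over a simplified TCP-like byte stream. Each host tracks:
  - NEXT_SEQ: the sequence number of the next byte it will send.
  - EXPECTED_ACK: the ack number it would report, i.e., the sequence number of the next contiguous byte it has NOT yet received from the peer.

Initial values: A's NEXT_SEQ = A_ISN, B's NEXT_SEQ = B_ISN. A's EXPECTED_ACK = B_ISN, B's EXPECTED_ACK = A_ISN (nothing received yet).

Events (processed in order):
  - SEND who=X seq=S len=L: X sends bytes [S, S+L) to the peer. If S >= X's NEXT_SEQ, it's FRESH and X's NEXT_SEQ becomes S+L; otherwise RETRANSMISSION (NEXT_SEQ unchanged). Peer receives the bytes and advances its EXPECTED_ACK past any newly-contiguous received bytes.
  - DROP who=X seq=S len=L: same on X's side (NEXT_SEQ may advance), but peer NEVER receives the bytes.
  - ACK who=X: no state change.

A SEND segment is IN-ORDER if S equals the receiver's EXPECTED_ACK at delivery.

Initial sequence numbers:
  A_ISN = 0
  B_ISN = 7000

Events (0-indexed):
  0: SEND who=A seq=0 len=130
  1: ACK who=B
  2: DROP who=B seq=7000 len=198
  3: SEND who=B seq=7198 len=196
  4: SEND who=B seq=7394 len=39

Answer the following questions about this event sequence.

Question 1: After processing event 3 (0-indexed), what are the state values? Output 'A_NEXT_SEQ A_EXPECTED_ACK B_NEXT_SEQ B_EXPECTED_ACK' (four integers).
After event 0: A_seq=130 A_ack=7000 B_seq=7000 B_ack=130
After event 1: A_seq=130 A_ack=7000 B_seq=7000 B_ack=130
After event 2: A_seq=130 A_ack=7000 B_seq=7198 B_ack=130
After event 3: A_seq=130 A_ack=7000 B_seq=7394 B_ack=130

130 7000 7394 130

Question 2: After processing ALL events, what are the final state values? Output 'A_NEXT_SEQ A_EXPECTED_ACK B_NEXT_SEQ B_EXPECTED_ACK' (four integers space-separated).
Answer: 130 7000 7433 130

Derivation:
After event 0: A_seq=130 A_ack=7000 B_seq=7000 B_ack=130
After event 1: A_seq=130 A_ack=7000 B_seq=7000 B_ack=130
After event 2: A_seq=130 A_ack=7000 B_seq=7198 B_ack=130
After event 3: A_seq=130 A_ack=7000 B_seq=7394 B_ack=130
After event 4: A_seq=130 A_ack=7000 B_seq=7433 B_ack=130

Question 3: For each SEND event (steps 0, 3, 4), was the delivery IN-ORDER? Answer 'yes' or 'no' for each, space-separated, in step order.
Step 0: SEND seq=0 -> in-order
Step 3: SEND seq=7198 -> out-of-order
Step 4: SEND seq=7394 -> out-of-order

Answer: yes no no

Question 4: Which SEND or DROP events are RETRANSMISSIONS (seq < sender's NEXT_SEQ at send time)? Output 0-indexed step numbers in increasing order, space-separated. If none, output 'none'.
Step 0: SEND seq=0 -> fresh
Step 2: DROP seq=7000 -> fresh
Step 3: SEND seq=7198 -> fresh
Step 4: SEND seq=7394 -> fresh

Answer: none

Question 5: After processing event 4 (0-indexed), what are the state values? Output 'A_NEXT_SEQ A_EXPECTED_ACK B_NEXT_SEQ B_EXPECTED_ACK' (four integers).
After event 0: A_seq=130 A_ack=7000 B_seq=7000 B_ack=130
After event 1: A_seq=130 A_ack=7000 B_seq=7000 B_ack=130
After event 2: A_seq=130 A_ack=7000 B_seq=7198 B_ack=130
After event 3: A_seq=130 A_ack=7000 B_seq=7394 B_ack=130
After event 4: A_seq=130 A_ack=7000 B_seq=7433 B_ack=130

130 7000 7433 130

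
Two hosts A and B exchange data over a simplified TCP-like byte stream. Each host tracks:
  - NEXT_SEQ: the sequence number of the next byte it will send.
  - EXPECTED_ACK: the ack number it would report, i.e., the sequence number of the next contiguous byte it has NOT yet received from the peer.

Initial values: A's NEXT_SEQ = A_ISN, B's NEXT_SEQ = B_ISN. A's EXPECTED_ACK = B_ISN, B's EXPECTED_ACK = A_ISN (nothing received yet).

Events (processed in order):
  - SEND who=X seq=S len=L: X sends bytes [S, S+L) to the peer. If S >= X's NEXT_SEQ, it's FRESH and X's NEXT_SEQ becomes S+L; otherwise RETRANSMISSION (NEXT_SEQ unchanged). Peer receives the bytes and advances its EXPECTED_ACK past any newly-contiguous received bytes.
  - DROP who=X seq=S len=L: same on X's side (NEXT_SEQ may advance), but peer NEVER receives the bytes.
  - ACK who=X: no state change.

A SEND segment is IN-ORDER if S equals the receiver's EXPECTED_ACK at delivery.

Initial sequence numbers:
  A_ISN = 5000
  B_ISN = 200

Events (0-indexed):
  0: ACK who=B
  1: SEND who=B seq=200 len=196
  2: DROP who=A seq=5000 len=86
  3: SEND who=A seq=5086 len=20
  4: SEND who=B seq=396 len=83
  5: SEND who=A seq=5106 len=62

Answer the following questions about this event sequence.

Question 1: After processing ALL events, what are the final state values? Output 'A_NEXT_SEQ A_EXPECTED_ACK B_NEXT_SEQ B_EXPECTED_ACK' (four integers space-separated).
Answer: 5168 479 479 5000

Derivation:
After event 0: A_seq=5000 A_ack=200 B_seq=200 B_ack=5000
After event 1: A_seq=5000 A_ack=396 B_seq=396 B_ack=5000
After event 2: A_seq=5086 A_ack=396 B_seq=396 B_ack=5000
After event 3: A_seq=5106 A_ack=396 B_seq=396 B_ack=5000
After event 4: A_seq=5106 A_ack=479 B_seq=479 B_ack=5000
After event 5: A_seq=5168 A_ack=479 B_seq=479 B_ack=5000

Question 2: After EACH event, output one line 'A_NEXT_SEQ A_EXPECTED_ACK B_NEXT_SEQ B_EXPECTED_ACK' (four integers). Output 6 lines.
5000 200 200 5000
5000 396 396 5000
5086 396 396 5000
5106 396 396 5000
5106 479 479 5000
5168 479 479 5000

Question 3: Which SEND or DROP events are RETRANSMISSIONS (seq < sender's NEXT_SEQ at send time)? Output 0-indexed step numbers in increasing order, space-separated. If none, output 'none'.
Answer: none

Derivation:
Step 1: SEND seq=200 -> fresh
Step 2: DROP seq=5000 -> fresh
Step 3: SEND seq=5086 -> fresh
Step 4: SEND seq=396 -> fresh
Step 5: SEND seq=5106 -> fresh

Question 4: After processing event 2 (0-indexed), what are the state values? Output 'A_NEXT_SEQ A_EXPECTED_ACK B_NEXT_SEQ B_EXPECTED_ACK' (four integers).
After event 0: A_seq=5000 A_ack=200 B_seq=200 B_ack=5000
After event 1: A_seq=5000 A_ack=396 B_seq=396 B_ack=5000
After event 2: A_seq=5086 A_ack=396 B_seq=396 B_ack=5000

5086 396 396 5000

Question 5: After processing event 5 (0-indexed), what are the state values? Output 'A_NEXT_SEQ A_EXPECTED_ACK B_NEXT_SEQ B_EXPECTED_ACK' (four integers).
After event 0: A_seq=5000 A_ack=200 B_seq=200 B_ack=5000
After event 1: A_seq=5000 A_ack=396 B_seq=396 B_ack=5000
After event 2: A_seq=5086 A_ack=396 B_seq=396 B_ack=5000
After event 3: A_seq=5106 A_ack=396 B_seq=396 B_ack=5000
After event 4: A_seq=5106 A_ack=479 B_seq=479 B_ack=5000
After event 5: A_seq=5168 A_ack=479 B_seq=479 B_ack=5000

5168 479 479 5000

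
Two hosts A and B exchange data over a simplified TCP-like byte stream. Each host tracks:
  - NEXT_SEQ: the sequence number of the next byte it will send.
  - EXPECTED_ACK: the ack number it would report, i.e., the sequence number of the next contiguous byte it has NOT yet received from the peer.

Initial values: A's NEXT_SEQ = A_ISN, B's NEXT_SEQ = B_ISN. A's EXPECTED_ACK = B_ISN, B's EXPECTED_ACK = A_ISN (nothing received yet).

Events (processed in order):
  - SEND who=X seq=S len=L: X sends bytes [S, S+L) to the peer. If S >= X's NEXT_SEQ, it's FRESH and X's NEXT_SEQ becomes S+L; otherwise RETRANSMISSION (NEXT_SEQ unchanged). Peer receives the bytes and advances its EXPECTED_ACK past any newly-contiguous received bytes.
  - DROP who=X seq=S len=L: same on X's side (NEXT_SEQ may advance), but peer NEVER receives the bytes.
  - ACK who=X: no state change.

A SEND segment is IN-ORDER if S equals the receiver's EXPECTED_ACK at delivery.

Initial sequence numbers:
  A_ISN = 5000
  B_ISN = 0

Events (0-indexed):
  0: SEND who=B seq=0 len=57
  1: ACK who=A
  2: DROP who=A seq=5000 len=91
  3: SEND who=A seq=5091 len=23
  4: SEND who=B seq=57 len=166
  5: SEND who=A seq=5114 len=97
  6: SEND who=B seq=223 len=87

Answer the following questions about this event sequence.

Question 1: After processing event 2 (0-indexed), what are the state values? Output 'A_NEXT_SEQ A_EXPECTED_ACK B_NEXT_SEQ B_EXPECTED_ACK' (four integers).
After event 0: A_seq=5000 A_ack=57 B_seq=57 B_ack=5000
After event 1: A_seq=5000 A_ack=57 B_seq=57 B_ack=5000
After event 2: A_seq=5091 A_ack=57 B_seq=57 B_ack=5000

5091 57 57 5000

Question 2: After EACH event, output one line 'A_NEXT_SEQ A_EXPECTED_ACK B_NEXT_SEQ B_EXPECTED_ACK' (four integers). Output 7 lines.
5000 57 57 5000
5000 57 57 5000
5091 57 57 5000
5114 57 57 5000
5114 223 223 5000
5211 223 223 5000
5211 310 310 5000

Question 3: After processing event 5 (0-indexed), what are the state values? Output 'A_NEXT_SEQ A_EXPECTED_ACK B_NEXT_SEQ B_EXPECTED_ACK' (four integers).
After event 0: A_seq=5000 A_ack=57 B_seq=57 B_ack=5000
After event 1: A_seq=5000 A_ack=57 B_seq=57 B_ack=5000
After event 2: A_seq=5091 A_ack=57 B_seq=57 B_ack=5000
After event 3: A_seq=5114 A_ack=57 B_seq=57 B_ack=5000
After event 4: A_seq=5114 A_ack=223 B_seq=223 B_ack=5000
After event 5: A_seq=5211 A_ack=223 B_seq=223 B_ack=5000

5211 223 223 5000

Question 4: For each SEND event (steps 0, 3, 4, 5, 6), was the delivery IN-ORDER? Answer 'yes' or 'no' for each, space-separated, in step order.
Answer: yes no yes no yes

Derivation:
Step 0: SEND seq=0 -> in-order
Step 3: SEND seq=5091 -> out-of-order
Step 4: SEND seq=57 -> in-order
Step 5: SEND seq=5114 -> out-of-order
Step 6: SEND seq=223 -> in-order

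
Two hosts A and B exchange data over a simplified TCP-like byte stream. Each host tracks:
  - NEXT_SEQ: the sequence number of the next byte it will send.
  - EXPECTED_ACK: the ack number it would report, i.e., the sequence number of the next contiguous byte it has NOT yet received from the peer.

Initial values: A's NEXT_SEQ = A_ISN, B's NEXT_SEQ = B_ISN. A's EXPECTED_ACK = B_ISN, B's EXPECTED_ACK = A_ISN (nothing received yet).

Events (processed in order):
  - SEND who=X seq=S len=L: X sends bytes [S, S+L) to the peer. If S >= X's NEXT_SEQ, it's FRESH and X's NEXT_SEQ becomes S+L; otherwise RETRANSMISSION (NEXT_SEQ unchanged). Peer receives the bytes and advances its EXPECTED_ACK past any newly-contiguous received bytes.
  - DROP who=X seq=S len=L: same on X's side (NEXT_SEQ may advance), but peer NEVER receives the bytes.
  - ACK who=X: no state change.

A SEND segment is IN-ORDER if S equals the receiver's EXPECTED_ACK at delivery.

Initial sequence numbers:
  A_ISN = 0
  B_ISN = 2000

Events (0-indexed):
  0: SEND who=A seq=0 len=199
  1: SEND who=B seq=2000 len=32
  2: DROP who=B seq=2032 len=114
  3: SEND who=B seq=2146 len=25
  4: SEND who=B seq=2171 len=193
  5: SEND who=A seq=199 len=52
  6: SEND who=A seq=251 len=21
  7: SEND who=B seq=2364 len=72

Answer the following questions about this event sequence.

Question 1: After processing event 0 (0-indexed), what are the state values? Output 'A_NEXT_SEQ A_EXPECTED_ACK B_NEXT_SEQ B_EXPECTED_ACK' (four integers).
After event 0: A_seq=199 A_ack=2000 B_seq=2000 B_ack=199

199 2000 2000 199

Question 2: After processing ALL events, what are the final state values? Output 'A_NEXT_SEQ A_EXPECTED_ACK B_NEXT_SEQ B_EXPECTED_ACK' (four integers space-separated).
After event 0: A_seq=199 A_ack=2000 B_seq=2000 B_ack=199
After event 1: A_seq=199 A_ack=2032 B_seq=2032 B_ack=199
After event 2: A_seq=199 A_ack=2032 B_seq=2146 B_ack=199
After event 3: A_seq=199 A_ack=2032 B_seq=2171 B_ack=199
After event 4: A_seq=199 A_ack=2032 B_seq=2364 B_ack=199
After event 5: A_seq=251 A_ack=2032 B_seq=2364 B_ack=251
After event 6: A_seq=272 A_ack=2032 B_seq=2364 B_ack=272
After event 7: A_seq=272 A_ack=2032 B_seq=2436 B_ack=272

Answer: 272 2032 2436 272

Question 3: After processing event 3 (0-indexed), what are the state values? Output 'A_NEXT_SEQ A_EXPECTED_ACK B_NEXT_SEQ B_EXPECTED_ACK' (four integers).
After event 0: A_seq=199 A_ack=2000 B_seq=2000 B_ack=199
After event 1: A_seq=199 A_ack=2032 B_seq=2032 B_ack=199
After event 2: A_seq=199 A_ack=2032 B_seq=2146 B_ack=199
After event 3: A_seq=199 A_ack=2032 B_seq=2171 B_ack=199

199 2032 2171 199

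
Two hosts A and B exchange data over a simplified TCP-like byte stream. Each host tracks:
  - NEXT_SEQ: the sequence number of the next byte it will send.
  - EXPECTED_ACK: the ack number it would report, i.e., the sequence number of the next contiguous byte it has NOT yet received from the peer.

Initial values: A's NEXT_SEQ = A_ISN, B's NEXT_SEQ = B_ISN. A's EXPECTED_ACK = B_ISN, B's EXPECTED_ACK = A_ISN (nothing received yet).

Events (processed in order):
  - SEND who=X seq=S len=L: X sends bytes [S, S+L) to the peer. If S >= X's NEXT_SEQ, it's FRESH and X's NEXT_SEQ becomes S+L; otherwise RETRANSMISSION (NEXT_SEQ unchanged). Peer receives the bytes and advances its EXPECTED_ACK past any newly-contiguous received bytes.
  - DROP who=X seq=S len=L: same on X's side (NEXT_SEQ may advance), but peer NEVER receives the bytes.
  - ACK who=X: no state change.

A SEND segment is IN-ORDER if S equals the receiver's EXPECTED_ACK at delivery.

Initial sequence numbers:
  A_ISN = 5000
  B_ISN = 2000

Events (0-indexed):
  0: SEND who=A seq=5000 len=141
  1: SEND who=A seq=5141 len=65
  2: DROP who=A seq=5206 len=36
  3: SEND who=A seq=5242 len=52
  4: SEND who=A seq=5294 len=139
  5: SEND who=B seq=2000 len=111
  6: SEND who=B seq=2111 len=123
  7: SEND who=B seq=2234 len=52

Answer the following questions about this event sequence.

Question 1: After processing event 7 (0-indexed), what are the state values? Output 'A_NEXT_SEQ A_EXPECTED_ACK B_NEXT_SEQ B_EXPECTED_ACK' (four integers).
After event 0: A_seq=5141 A_ack=2000 B_seq=2000 B_ack=5141
After event 1: A_seq=5206 A_ack=2000 B_seq=2000 B_ack=5206
After event 2: A_seq=5242 A_ack=2000 B_seq=2000 B_ack=5206
After event 3: A_seq=5294 A_ack=2000 B_seq=2000 B_ack=5206
After event 4: A_seq=5433 A_ack=2000 B_seq=2000 B_ack=5206
After event 5: A_seq=5433 A_ack=2111 B_seq=2111 B_ack=5206
After event 6: A_seq=5433 A_ack=2234 B_seq=2234 B_ack=5206
After event 7: A_seq=5433 A_ack=2286 B_seq=2286 B_ack=5206

5433 2286 2286 5206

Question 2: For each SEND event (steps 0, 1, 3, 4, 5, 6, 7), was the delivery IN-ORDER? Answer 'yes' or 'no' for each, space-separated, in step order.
Answer: yes yes no no yes yes yes

Derivation:
Step 0: SEND seq=5000 -> in-order
Step 1: SEND seq=5141 -> in-order
Step 3: SEND seq=5242 -> out-of-order
Step 4: SEND seq=5294 -> out-of-order
Step 5: SEND seq=2000 -> in-order
Step 6: SEND seq=2111 -> in-order
Step 7: SEND seq=2234 -> in-order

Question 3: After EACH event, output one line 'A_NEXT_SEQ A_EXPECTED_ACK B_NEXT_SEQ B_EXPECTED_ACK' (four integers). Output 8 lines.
5141 2000 2000 5141
5206 2000 2000 5206
5242 2000 2000 5206
5294 2000 2000 5206
5433 2000 2000 5206
5433 2111 2111 5206
5433 2234 2234 5206
5433 2286 2286 5206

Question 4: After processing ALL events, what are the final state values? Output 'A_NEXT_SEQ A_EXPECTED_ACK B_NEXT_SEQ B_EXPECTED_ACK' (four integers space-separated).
After event 0: A_seq=5141 A_ack=2000 B_seq=2000 B_ack=5141
After event 1: A_seq=5206 A_ack=2000 B_seq=2000 B_ack=5206
After event 2: A_seq=5242 A_ack=2000 B_seq=2000 B_ack=5206
After event 3: A_seq=5294 A_ack=2000 B_seq=2000 B_ack=5206
After event 4: A_seq=5433 A_ack=2000 B_seq=2000 B_ack=5206
After event 5: A_seq=5433 A_ack=2111 B_seq=2111 B_ack=5206
After event 6: A_seq=5433 A_ack=2234 B_seq=2234 B_ack=5206
After event 7: A_seq=5433 A_ack=2286 B_seq=2286 B_ack=5206

Answer: 5433 2286 2286 5206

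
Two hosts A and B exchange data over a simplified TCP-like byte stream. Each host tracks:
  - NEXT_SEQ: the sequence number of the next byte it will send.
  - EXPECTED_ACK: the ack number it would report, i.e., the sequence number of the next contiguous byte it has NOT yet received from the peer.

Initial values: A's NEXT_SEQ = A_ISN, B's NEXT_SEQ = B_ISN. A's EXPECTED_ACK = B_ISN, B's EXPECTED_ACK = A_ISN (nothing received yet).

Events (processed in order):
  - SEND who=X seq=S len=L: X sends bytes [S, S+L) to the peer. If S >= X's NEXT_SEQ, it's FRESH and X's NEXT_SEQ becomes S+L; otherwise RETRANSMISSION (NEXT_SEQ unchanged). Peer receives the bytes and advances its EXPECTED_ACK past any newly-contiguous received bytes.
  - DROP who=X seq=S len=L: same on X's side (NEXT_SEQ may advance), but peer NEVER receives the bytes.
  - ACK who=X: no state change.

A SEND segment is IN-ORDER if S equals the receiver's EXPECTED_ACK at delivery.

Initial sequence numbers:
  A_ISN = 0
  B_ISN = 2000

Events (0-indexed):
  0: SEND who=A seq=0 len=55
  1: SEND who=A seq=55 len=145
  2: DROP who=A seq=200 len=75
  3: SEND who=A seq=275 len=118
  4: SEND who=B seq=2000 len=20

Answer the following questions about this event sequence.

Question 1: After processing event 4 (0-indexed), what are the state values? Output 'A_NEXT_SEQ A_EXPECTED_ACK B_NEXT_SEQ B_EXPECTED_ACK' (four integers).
After event 0: A_seq=55 A_ack=2000 B_seq=2000 B_ack=55
After event 1: A_seq=200 A_ack=2000 B_seq=2000 B_ack=200
After event 2: A_seq=275 A_ack=2000 B_seq=2000 B_ack=200
After event 3: A_seq=393 A_ack=2000 B_seq=2000 B_ack=200
After event 4: A_seq=393 A_ack=2020 B_seq=2020 B_ack=200

393 2020 2020 200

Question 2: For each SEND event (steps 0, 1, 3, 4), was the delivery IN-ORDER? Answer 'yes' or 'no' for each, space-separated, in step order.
Step 0: SEND seq=0 -> in-order
Step 1: SEND seq=55 -> in-order
Step 3: SEND seq=275 -> out-of-order
Step 4: SEND seq=2000 -> in-order

Answer: yes yes no yes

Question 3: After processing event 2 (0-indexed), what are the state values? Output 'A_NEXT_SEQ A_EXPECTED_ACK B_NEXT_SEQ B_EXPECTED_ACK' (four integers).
After event 0: A_seq=55 A_ack=2000 B_seq=2000 B_ack=55
After event 1: A_seq=200 A_ack=2000 B_seq=2000 B_ack=200
After event 2: A_seq=275 A_ack=2000 B_seq=2000 B_ack=200

275 2000 2000 200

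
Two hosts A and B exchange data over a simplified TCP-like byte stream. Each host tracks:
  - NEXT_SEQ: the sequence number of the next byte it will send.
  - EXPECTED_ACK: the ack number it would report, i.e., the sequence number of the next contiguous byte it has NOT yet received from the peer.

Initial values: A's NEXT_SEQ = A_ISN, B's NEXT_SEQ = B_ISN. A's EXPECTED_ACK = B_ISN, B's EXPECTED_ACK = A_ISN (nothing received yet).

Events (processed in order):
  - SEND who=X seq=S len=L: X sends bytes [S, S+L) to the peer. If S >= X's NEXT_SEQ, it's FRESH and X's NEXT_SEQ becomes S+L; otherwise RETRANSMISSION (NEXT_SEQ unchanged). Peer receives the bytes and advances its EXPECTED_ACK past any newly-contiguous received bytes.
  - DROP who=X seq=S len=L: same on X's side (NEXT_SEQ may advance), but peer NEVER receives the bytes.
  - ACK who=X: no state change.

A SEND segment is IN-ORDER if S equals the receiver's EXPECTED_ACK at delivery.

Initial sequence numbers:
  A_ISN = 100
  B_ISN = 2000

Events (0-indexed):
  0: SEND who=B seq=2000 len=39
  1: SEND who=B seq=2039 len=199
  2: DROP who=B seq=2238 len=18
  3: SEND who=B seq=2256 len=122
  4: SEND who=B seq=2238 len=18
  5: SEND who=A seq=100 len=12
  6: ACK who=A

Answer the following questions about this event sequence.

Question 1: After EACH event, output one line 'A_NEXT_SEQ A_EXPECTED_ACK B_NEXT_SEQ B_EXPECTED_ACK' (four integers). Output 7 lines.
100 2039 2039 100
100 2238 2238 100
100 2238 2256 100
100 2238 2378 100
100 2378 2378 100
112 2378 2378 112
112 2378 2378 112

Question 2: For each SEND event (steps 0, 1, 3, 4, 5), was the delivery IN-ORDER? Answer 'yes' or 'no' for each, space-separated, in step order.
Answer: yes yes no yes yes

Derivation:
Step 0: SEND seq=2000 -> in-order
Step 1: SEND seq=2039 -> in-order
Step 3: SEND seq=2256 -> out-of-order
Step 4: SEND seq=2238 -> in-order
Step 5: SEND seq=100 -> in-order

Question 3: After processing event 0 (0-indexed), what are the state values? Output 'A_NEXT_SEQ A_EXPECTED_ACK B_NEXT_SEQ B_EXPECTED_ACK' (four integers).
After event 0: A_seq=100 A_ack=2039 B_seq=2039 B_ack=100

100 2039 2039 100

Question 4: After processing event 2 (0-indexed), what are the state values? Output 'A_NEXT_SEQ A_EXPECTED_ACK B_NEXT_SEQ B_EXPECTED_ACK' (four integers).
After event 0: A_seq=100 A_ack=2039 B_seq=2039 B_ack=100
After event 1: A_seq=100 A_ack=2238 B_seq=2238 B_ack=100
After event 2: A_seq=100 A_ack=2238 B_seq=2256 B_ack=100

100 2238 2256 100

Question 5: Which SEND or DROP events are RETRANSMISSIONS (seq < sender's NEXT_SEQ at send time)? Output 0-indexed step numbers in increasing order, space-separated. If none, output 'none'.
Answer: 4

Derivation:
Step 0: SEND seq=2000 -> fresh
Step 1: SEND seq=2039 -> fresh
Step 2: DROP seq=2238 -> fresh
Step 3: SEND seq=2256 -> fresh
Step 4: SEND seq=2238 -> retransmit
Step 5: SEND seq=100 -> fresh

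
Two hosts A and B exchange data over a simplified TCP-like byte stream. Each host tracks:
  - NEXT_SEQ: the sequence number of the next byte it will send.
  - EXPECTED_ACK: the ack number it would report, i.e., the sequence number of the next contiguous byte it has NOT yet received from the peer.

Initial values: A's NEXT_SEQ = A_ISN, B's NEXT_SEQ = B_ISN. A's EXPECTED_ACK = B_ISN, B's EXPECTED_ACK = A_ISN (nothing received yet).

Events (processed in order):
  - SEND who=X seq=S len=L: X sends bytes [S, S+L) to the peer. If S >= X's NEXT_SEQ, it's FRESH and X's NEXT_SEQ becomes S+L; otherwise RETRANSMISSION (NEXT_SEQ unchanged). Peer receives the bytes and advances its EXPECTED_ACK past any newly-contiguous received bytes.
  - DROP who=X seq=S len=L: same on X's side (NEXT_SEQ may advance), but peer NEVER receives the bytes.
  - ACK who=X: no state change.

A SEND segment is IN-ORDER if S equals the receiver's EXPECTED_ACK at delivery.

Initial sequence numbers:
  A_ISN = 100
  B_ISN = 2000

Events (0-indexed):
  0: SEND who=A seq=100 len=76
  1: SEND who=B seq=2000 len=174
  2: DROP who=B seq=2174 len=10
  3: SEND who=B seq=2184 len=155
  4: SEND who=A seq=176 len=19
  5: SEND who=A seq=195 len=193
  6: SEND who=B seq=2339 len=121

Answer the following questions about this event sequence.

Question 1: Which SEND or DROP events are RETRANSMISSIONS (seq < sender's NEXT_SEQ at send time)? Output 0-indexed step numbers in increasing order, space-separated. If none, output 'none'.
Answer: none

Derivation:
Step 0: SEND seq=100 -> fresh
Step 1: SEND seq=2000 -> fresh
Step 2: DROP seq=2174 -> fresh
Step 3: SEND seq=2184 -> fresh
Step 4: SEND seq=176 -> fresh
Step 5: SEND seq=195 -> fresh
Step 6: SEND seq=2339 -> fresh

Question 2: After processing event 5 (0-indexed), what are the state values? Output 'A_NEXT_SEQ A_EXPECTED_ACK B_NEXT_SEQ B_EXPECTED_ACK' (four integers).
After event 0: A_seq=176 A_ack=2000 B_seq=2000 B_ack=176
After event 1: A_seq=176 A_ack=2174 B_seq=2174 B_ack=176
After event 2: A_seq=176 A_ack=2174 B_seq=2184 B_ack=176
After event 3: A_seq=176 A_ack=2174 B_seq=2339 B_ack=176
After event 4: A_seq=195 A_ack=2174 B_seq=2339 B_ack=195
After event 5: A_seq=388 A_ack=2174 B_seq=2339 B_ack=388

388 2174 2339 388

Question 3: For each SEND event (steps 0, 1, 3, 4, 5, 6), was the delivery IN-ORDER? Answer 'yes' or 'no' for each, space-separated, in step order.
Answer: yes yes no yes yes no

Derivation:
Step 0: SEND seq=100 -> in-order
Step 1: SEND seq=2000 -> in-order
Step 3: SEND seq=2184 -> out-of-order
Step 4: SEND seq=176 -> in-order
Step 5: SEND seq=195 -> in-order
Step 6: SEND seq=2339 -> out-of-order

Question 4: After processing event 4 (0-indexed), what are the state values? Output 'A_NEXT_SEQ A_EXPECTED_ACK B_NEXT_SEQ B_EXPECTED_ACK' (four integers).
After event 0: A_seq=176 A_ack=2000 B_seq=2000 B_ack=176
After event 1: A_seq=176 A_ack=2174 B_seq=2174 B_ack=176
After event 2: A_seq=176 A_ack=2174 B_seq=2184 B_ack=176
After event 3: A_seq=176 A_ack=2174 B_seq=2339 B_ack=176
After event 4: A_seq=195 A_ack=2174 B_seq=2339 B_ack=195

195 2174 2339 195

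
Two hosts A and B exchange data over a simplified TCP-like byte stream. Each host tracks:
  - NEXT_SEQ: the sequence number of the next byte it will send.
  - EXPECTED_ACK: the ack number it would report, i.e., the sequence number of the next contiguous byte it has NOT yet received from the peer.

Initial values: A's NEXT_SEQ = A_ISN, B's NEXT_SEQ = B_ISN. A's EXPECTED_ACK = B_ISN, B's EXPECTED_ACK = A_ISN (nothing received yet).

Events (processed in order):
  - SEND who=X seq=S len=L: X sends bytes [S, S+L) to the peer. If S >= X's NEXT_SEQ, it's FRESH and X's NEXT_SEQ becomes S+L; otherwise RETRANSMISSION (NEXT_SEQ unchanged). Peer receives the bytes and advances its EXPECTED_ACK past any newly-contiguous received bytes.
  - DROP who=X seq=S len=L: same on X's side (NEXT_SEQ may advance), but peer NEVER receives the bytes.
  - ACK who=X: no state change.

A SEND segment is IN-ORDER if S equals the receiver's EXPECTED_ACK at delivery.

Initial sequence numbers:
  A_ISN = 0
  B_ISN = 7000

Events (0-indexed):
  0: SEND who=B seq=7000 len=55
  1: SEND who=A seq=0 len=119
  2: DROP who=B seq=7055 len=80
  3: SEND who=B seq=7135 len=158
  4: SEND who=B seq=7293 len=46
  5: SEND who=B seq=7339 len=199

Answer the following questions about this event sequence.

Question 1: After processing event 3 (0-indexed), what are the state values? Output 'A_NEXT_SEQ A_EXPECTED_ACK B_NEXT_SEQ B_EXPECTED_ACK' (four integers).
After event 0: A_seq=0 A_ack=7055 B_seq=7055 B_ack=0
After event 1: A_seq=119 A_ack=7055 B_seq=7055 B_ack=119
After event 2: A_seq=119 A_ack=7055 B_seq=7135 B_ack=119
After event 3: A_seq=119 A_ack=7055 B_seq=7293 B_ack=119

119 7055 7293 119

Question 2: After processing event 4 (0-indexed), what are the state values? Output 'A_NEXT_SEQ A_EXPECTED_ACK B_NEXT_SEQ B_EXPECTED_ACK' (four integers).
After event 0: A_seq=0 A_ack=7055 B_seq=7055 B_ack=0
After event 1: A_seq=119 A_ack=7055 B_seq=7055 B_ack=119
After event 2: A_seq=119 A_ack=7055 B_seq=7135 B_ack=119
After event 3: A_seq=119 A_ack=7055 B_seq=7293 B_ack=119
After event 4: A_seq=119 A_ack=7055 B_seq=7339 B_ack=119

119 7055 7339 119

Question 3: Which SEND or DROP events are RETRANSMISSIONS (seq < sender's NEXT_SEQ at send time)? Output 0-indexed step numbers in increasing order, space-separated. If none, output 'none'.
Answer: none

Derivation:
Step 0: SEND seq=7000 -> fresh
Step 1: SEND seq=0 -> fresh
Step 2: DROP seq=7055 -> fresh
Step 3: SEND seq=7135 -> fresh
Step 4: SEND seq=7293 -> fresh
Step 5: SEND seq=7339 -> fresh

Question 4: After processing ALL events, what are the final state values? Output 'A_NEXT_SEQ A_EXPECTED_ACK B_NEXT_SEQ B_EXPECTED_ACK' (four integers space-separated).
After event 0: A_seq=0 A_ack=7055 B_seq=7055 B_ack=0
After event 1: A_seq=119 A_ack=7055 B_seq=7055 B_ack=119
After event 2: A_seq=119 A_ack=7055 B_seq=7135 B_ack=119
After event 3: A_seq=119 A_ack=7055 B_seq=7293 B_ack=119
After event 4: A_seq=119 A_ack=7055 B_seq=7339 B_ack=119
After event 5: A_seq=119 A_ack=7055 B_seq=7538 B_ack=119

Answer: 119 7055 7538 119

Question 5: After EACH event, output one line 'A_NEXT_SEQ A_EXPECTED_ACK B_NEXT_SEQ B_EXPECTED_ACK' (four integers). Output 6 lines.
0 7055 7055 0
119 7055 7055 119
119 7055 7135 119
119 7055 7293 119
119 7055 7339 119
119 7055 7538 119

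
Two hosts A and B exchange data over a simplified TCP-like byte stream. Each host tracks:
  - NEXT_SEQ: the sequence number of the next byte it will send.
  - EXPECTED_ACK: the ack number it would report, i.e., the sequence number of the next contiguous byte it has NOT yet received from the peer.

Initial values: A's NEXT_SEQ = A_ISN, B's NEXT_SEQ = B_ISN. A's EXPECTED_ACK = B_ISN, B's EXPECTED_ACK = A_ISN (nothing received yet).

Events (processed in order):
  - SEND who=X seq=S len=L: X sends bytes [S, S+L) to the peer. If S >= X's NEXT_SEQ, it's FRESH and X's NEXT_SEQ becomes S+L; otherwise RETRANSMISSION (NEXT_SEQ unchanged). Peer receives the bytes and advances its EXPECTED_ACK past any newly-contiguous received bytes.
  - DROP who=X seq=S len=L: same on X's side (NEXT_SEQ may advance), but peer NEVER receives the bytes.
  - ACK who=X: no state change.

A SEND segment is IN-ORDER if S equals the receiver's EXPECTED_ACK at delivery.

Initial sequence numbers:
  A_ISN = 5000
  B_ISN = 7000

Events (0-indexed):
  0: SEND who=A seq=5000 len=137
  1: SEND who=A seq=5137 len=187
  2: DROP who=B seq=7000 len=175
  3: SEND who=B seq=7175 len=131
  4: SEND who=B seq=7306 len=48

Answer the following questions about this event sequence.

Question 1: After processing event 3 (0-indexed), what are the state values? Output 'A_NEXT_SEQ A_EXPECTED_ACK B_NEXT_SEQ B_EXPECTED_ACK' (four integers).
After event 0: A_seq=5137 A_ack=7000 B_seq=7000 B_ack=5137
After event 1: A_seq=5324 A_ack=7000 B_seq=7000 B_ack=5324
After event 2: A_seq=5324 A_ack=7000 B_seq=7175 B_ack=5324
After event 3: A_seq=5324 A_ack=7000 B_seq=7306 B_ack=5324

5324 7000 7306 5324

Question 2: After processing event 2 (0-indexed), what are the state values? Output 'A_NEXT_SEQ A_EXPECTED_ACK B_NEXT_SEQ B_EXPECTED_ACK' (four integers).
After event 0: A_seq=5137 A_ack=7000 B_seq=7000 B_ack=5137
After event 1: A_seq=5324 A_ack=7000 B_seq=7000 B_ack=5324
After event 2: A_seq=5324 A_ack=7000 B_seq=7175 B_ack=5324

5324 7000 7175 5324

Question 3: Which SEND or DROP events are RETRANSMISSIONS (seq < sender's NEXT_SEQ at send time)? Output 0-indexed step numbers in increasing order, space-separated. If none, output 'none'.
Answer: none

Derivation:
Step 0: SEND seq=5000 -> fresh
Step 1: SEND seq=5137 -> fresh
Step 2: DROP seq=7000 -> fresh
Step 3: SEND seq=7175 -> fresh
Step 4: SEND seq=7306 -> fresh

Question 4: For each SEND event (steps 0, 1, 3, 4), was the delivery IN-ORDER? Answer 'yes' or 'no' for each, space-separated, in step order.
Step 0: SEND seq=5000 -> in-order
Step 1: SEND seq=5137 -> in-order
Step 3: SEND seq=7175 -> out-of-order
Step 4: SEND seq=7306 -> out-of-order

Answer: yes yes no no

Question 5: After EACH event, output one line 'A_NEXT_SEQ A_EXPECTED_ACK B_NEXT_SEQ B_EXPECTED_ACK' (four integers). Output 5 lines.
5137 7000 7000 5137
5324 7000 7000 5324
5324 7000 7175 5324
5324 7000 7306 5324
5324 7000 7354 5324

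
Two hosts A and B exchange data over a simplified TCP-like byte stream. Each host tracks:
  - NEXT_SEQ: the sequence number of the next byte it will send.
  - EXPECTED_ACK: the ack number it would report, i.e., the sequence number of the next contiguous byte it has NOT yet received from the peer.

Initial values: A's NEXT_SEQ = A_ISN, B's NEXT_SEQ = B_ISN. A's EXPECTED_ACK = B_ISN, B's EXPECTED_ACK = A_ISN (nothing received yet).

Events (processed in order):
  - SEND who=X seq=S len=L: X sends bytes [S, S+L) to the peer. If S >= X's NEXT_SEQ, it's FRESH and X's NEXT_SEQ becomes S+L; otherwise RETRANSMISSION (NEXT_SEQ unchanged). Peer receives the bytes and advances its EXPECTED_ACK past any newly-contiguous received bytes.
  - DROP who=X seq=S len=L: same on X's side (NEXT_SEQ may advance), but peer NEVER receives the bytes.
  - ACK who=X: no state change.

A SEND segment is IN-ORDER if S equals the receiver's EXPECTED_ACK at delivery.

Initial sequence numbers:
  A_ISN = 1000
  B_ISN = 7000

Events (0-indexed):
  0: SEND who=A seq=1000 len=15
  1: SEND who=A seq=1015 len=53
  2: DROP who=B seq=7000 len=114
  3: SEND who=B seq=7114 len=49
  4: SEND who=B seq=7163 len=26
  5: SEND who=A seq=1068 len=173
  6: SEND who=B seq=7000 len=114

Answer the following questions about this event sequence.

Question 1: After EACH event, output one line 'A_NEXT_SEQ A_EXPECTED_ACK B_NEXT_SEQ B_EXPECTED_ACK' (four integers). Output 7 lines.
1015 7000 7000 1015
1068 7000 7000 1068
1068 7000 7114 1068
1068 7000 7163 1068
1068 7000 7189 1068
1241 7000 7189 1241
1241 7189 7189 1241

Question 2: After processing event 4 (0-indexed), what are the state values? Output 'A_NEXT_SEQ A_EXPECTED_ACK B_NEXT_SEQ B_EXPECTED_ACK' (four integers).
After event 0: A_seq=1015 A_ack=7000 B_seq=7000 B_ack=1015
After event 1: A_seq=1068 A_ack=7000 B_seq=7000 B_ack=1068
After event 2: A_seq=1068 A_ack=7000 B_seq=7114 B_ack=1068
After event 3: A_seq=1068 A_ack=7000 B_seq=7163 B_ack=1068
After event 4: A_seq=1068 A_ack=7000 B_seq=7189 B_ack=1068

1068 7000 7189 1068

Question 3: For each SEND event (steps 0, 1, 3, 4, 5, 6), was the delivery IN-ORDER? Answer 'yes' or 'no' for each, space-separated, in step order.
Answer: yes yes no no yes yes

Derivation:
Step 0: SEND seq=1000 -> in-order
Step 1: SEND seq=1015 -> in-order
Step 3: SEND seq=7114 -> out-of-order
Step 4: SEND seq=7163 -> out-of-order
Step 5: SEND seq=1068 -> in-order
Step 6: SEND seq=7000 -> in-order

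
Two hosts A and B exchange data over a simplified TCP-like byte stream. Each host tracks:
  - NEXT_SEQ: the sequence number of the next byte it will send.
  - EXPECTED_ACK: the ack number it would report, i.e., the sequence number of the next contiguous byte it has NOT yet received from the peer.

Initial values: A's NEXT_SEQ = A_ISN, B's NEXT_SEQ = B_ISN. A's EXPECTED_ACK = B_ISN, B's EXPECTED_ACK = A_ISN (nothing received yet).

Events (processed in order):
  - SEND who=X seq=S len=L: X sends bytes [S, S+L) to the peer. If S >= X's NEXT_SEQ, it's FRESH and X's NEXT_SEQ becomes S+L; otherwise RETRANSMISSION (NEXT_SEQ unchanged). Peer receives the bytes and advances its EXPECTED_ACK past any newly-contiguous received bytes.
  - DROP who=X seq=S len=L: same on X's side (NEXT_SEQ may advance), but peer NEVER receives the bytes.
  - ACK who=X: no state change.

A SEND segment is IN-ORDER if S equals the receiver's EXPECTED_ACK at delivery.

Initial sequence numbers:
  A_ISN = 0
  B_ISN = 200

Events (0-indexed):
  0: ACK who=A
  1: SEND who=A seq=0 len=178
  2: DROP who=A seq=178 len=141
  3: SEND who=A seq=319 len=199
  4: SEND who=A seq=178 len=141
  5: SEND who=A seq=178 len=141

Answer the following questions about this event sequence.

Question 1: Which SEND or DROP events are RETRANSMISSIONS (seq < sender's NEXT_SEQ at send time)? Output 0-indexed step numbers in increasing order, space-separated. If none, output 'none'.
Step 1: SEND seq=0 -> fresh
Step 2: DROP seq=178 -> fresh
Step 3: SEND seq=319 -> fresh
Step 4: SEND seq=178 -> retransmit
Step 5: SEND seq=178 -> retransmit

Answer: 4 5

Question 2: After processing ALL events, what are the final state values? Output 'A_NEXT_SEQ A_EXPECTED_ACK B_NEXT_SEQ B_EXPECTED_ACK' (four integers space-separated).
Answer: 518 200 200 518

Derivation:
After event 0: A_seq=0 A_ack=200 B_seq=200 B_ack=0
After event 1: A_seq=178 A_ack=200 B_seq=200 B_ack=178
After event 2: A_seq=319 A_ack=200 B_seq=200 B_ack=178
After event 3: A_seq=518 A_ack=200 B_seq=200 B_ack=178
After event 4: A_seq=518 A_ack=200 B_seq=200 B_ack=518
After event 5: A_seq=518 A_ack=200 B_seq=200 B_ack=518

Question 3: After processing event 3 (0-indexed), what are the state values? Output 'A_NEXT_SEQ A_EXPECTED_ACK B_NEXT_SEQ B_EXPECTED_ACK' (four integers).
After event 0: A_seq=0 A_ack=200 B_seq=200 B_ack=0
After event 1: A_seq=178 A_ack=200 B_seq=200 B_ack=178
After event 2: A_seq=319 A_ack=200 B_seq=200 B_ack=178
After event 3: A_seq=518 A_ack=200 B_seq=200 B_ack=178

518 200 200 178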